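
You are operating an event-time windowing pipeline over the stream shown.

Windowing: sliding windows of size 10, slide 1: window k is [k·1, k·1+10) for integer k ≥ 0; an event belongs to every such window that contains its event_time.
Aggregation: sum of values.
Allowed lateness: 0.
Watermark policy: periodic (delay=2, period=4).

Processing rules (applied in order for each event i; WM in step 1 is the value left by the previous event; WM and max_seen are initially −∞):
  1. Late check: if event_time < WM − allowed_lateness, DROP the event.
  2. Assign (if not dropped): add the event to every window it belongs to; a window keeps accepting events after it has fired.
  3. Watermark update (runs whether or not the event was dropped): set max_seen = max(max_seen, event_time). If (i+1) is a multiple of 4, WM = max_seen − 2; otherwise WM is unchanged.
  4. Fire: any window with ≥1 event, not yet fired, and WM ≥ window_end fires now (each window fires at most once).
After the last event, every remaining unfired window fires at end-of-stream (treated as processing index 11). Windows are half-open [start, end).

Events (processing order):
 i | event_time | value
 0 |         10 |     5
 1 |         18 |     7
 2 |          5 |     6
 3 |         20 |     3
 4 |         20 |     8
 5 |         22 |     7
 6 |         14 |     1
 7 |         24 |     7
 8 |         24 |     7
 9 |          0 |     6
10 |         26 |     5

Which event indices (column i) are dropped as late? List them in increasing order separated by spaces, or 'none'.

i=0 t=10 v=5: → [10,20),[9,19),[8,18),[7,17),[6,16),[5,15),[4,14),[3,13),[2,12),[1,11); WM=−∞
i=1 t=18 v=7: → [18,28),[17,27),[16,26),[15,25),[14,24),[13,23),[12,22),[11,21),[10,20),[9,19); WM=−∞
i=2 t=5 v=6: → [5,15),[4,14),[3,13),[2,12),[1,11),[0,10); WM=−∞
i=3 t=20 v=3: → [20,30),[19,29),[18,28),[17,27),[16,26),[15,25),[14,24),[13,23),[12,22),[11,21); WM=18; [0,10) fires=6 [1,11) fires=11 [2,12) fires=11 [3,13) fires=11 [4,14) fires=11 [5,15) fires=11 [6,16) fires=5 [7,17) fires=5 [8,18) fires=5
i=4 t=20 v=8: → [20,30),[19,29),[18,28),[17,27),[16,26),[15,25),[14,24),[13,23),[12,22),[11,21); WM=18
i=5 t=22 v=7: → [22,32),[21,31),[20,30),[19,29),[18,28),[17,27),[16,26),[15,25),[14,24),[13,23); WM=18
i=6 t=14 v=1: DROP (t<18-0); WM=18
i=7 t=24 v=7: → [24,34),[23,33),[22,32),[21,31),[20,30),[19,29),[18,28),[17,27),[16,26),[15,25); WM=22; [9,19) fires=12 [10,20) fires=12 [11,21) fires=18 [12,22) fires=18
i=8 t=24 v=7: → [24,34),[23,33),[22,32),[21,31),[20,30),[19,29),[18,28),[17,27),[16,26),[15,25); WM=22
i=9 t=0 v=6: DROP (t<22-0); WM=22
i=10 t=26 v=5: → [26,36),[25,35),[24,34),[23,33),[22,32),[21,31),[20,30),[19,29),[18,28),[17,27); WM=22

6 9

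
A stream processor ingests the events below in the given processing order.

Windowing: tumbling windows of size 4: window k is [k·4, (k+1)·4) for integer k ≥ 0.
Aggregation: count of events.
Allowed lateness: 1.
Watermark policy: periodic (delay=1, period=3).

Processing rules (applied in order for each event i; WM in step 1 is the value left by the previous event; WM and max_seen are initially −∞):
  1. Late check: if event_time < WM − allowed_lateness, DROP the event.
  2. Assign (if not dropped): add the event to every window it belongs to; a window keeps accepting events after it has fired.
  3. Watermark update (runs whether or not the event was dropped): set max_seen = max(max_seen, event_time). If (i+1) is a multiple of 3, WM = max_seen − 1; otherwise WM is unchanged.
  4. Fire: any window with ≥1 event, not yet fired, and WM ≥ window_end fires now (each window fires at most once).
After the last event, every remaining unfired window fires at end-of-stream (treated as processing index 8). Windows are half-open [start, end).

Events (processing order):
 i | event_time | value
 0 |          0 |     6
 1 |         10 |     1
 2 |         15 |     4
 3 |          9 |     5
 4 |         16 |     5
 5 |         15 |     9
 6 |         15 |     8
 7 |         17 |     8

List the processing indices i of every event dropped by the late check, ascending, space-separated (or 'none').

i=0 t=0 v=6: → [0,4); WM=−∞
i=1 t=10 v=1: → [8,12); WM=−∞
i=2 t=15 v=4: → [12,16); WM=14; [0,4) fires=1 [8,12) fires=1
i=3 t=9 v=5: DROP (t<14-1); WM=14
i=4 t=16 v=5: → [16,20); WM=14
i=5 t=15 v=9: → [12,16); WM=15
i=6 t=15 v=8: → [12,16); WM=15
i=7 t=17 v=8: → [16,20); WM=15

3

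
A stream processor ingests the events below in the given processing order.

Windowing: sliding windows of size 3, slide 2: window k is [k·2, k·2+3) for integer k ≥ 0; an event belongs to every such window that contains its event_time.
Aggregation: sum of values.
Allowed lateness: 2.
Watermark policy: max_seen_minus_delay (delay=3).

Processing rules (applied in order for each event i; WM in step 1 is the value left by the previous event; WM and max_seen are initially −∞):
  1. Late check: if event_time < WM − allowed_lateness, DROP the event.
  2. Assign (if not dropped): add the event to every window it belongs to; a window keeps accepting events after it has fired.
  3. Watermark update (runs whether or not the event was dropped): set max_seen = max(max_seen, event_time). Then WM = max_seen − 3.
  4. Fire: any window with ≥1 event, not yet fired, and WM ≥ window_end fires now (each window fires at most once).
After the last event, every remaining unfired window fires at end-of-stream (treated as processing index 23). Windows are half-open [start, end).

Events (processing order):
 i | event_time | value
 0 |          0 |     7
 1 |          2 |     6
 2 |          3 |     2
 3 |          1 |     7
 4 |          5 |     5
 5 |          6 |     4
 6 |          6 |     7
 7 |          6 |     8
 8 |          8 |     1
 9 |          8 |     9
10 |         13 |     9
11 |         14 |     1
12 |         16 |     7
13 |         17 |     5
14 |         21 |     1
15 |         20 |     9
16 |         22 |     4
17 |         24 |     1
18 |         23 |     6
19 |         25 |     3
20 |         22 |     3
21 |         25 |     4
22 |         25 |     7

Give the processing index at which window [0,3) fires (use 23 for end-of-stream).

5

i=0 t=0 v=7: → [0,3); WM=-3
i=1 t=2 v=6: → [2,5),[0,3); WM=-1
i=2 t=3 v=2: → [2,5); WM=0
i=3 t=1 v=7: → [0,3); WM=0
i=4 t=5 v=5: → [4,7); WM=2
i=5 t=6 v=4: → [6,9),[4,7); WM=3; [0,3) fires=20
i=6 t=6 v=7: → [6,9),[4,7); WM=3
i=7 t=6 v=8: → [6,9),[4,7); WM=3
i=8 t=8 v=1: → [8,11),[6,9); WM=5; [2,5) fires=8
i=9 t=8 v=9: → [8,11),[6,9); WM=5
i=10 t=13 v=9: → [12,15); WM=10; [4,7) fires=24 [6,9) fires=29
i=11 t=14 v=1: → [14,17),[12,15); WM=11; [8,11) fires=10
i=12 t=16 v=7: → [16,19),[14,17); WM=13
i=13 t=17 v=5: → [16,19); WM=14
i=14 t=21 v=1: → [20,23); WM=18; [12,15) fires=10 [14,17) fires=8
i=15 t=20 v=9: → [20,23),[18,21); WM=18
i=16 t=22 v=4: → [22,25),[20,23); WM=19; [16,19) fires=12
i=17 t=24 v=1: → [24,27),[22,25); WM=21; [18,21) fires=9
i=18 t=23 v=6: → [22,25); WM=21
i=19 t=25 v=3: → [24,27); WM=22
i=20 t=22 v=3: → [22,25),[20,23); WM=22
i=21 t=25 v=4: → [24,27); WM=22
i=22 t=25 v=7: → [24,27); WM=22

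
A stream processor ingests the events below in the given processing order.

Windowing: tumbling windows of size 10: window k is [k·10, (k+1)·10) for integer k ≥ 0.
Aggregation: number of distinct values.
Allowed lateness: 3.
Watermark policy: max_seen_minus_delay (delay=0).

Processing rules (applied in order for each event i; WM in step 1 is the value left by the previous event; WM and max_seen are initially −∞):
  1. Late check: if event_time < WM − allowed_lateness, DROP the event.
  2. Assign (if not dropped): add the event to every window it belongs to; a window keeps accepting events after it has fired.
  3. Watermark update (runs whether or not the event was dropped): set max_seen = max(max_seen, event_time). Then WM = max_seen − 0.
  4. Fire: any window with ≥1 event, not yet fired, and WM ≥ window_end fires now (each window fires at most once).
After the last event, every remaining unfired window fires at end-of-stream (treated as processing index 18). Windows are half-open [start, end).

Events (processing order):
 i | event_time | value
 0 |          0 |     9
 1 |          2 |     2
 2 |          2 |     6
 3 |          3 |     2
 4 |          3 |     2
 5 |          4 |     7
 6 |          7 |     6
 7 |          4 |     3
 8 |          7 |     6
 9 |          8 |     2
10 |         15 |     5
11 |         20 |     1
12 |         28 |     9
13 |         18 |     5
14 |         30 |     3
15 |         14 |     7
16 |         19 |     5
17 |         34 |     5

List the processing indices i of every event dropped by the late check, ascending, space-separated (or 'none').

13 15 16

i=0 t=0 v=9: → [0,10); WM=0
i=1 t=2 v=2: → [0,10); WM=2
i=2 t=2 v=6: → [0,10); WM=2
i=3 t=3 v=2: → [0,10); WM=3
i=4 t=3 v=2: → [0,10); WM=3
i=5 t=4 v=7: → [0,10); WM=4
i=6 t=7 v=6: → [0,10); WM=7
i=7 t=4 v=3: → [0,10); WM=7
i=8 t=7 v=6: → [0,10); WM=7
i=9 t=8 v=2: → [0,10); WM=8
i=10 t=15 v=5: → [10,20); WM=15; [0,10) fires=5
i=11 t=20 v=1: → [20,30); WM=20; [10,20) fires=1
i=12 t=28 v=9: → [20,30); WM=28
i=13 t=18 v=5: DROP (t<28-3); WM=28
i=14 t=30 v=3: → [30,40); WM=30; [20,30) fires=2
i=15 t=14 v=7: DROP (t<30-3); WM=30
i=16 t=19 v=5: DROP (t<30-3); WM=30
i=17 t=34 v=5: → [30,40); WM=34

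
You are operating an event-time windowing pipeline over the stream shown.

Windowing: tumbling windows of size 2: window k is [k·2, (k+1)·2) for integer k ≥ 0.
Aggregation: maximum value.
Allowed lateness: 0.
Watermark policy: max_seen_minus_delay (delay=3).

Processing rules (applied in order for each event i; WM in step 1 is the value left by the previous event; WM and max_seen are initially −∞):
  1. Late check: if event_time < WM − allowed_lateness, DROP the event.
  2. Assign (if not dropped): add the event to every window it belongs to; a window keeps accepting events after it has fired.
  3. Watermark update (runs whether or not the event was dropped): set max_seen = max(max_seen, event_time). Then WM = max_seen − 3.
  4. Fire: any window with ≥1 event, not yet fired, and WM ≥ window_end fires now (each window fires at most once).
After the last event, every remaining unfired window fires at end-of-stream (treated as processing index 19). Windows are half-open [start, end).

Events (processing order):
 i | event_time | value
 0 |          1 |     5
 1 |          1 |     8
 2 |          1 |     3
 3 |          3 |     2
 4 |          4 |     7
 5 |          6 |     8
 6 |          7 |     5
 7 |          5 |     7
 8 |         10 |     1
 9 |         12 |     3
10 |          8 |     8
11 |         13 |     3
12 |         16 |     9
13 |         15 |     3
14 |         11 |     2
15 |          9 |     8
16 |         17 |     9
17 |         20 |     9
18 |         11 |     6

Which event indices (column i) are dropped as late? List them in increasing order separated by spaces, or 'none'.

i=0 t=1 v=5: → [0,2); WM=-2
i=1 t=1 v=8: → [0,2); WM=-2
i=2 t=1 v=3: → [0,2); WM=-2
i=3 t=3 v=2: → [2,4); WM=0
i=4 t=4 v=7: → [4,6); WM=1
i=5 t=6 v=8: → [6,8); WM=3; [0,2) fires=8
i=6 t=7 v=5: → [6,8); WM=4; [2,4) fires=2
i=7 t=5 v=7: → [4,6); WM=4
i=8 t=10 v=1: → [10,12); WM=7; [4,6) fires=7
i=9 t=12 v=3: → [12,14); WM=9; [6,8) fires=8
i=10 t=8 v=8: DROP (t<9-0); WM=9
i=11 t=13 v=3: → [12,14); WM=10
i=12 t=16 v=9: → [16,18); WM=13; [10,12) fires=1
i=13 t=15 v=3: → [14,16); WM=13
i=14 t=11 v=2: DROP (t<13-0); WM=13
i=15 t=9 v=8: DROP (t<13-0); WM=13
i=16 t=17 v=9: → [16,18); WM=14; [12,14) fires=3
i=17 t=20 v=9: → [20,22); WM=17; [14,16) fires=3
i=18 t=11 v=6: DROP (t<17-0); WM=17

10 14 15 18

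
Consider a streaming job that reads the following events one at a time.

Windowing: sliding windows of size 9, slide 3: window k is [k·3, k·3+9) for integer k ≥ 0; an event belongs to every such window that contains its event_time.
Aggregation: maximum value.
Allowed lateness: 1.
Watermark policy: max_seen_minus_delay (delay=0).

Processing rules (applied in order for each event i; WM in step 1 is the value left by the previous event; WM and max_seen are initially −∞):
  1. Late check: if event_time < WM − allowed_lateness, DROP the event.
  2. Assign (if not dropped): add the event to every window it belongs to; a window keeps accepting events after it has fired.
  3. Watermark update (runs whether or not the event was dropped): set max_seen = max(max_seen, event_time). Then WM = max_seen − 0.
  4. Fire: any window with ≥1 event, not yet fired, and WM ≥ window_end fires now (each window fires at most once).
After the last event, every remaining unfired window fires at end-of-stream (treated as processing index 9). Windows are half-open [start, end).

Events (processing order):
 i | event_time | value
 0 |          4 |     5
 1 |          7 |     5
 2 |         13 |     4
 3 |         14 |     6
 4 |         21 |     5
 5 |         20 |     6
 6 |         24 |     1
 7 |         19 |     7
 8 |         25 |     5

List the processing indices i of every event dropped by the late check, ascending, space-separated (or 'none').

7

i=0 t=4 v=5: → [3,12),[0,9); WM=4
i=1 t=7 v=5: → [6,15),[3,12),[0,9); WM=7
i=2 t=13 v=4: → [12,21),[9,18),[6,15); WM=13; [0,9) fires=5 [3,12) fires=5
i=3 t=14 v=6: → [12,21),[9,18),[6,15); WM=14
i=4 t=21 v=5: → [21,30),[18,27),[15,24); WM=21; [6,15) fires=6 [9,18) fires=6 [12,21) fires=6
i=5 t=20 v=6: → [18,27),[15,24),[12,21); WM=21
i=6 t=24 v=1: → [24,33),[21,30),[18,27); WM=24; [15,24) fires=6
i=7 t=19 v=7: DROP (t<24-1); WM=24
i=8 t=25 v=5: → [24,33),[21,30),[18,27); WM=25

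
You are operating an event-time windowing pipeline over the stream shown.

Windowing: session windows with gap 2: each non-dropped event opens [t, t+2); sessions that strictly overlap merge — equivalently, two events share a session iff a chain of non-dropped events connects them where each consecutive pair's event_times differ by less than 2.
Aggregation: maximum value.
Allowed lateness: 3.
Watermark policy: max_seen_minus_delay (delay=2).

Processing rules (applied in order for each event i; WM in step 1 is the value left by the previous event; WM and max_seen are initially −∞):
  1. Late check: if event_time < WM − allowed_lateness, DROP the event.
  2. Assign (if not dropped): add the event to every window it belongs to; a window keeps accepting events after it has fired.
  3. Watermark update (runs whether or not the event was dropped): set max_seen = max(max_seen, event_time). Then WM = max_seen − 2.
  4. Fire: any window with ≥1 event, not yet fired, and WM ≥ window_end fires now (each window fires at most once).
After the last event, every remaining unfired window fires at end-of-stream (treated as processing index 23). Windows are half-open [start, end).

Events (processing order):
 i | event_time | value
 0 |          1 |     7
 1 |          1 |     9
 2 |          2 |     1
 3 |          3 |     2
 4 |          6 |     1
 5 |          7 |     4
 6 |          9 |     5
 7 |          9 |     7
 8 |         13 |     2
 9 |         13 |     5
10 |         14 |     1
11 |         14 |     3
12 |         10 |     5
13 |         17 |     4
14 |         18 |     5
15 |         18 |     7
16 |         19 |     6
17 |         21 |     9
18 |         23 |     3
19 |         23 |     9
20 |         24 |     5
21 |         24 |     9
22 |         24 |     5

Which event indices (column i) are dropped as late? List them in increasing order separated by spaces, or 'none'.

i=0 t=1 v=7: → [1,3); WM=-1
i=1 t=1 v=9: → [1,3); WM=-1
i=2 t=2 v=1: → [1,4); WM=0
i=3 t=3 v=2: → [1,5); WM=1
i=4 t=6 v=1: → [6,8); WM=4
i=5 t=7 v=4: → [6,9); WM=5
i=6 t=9 v=5: → [9,11); WM=7
i=7 t=9 v=7: → [9,11); WM=7
i=8 t=13 v=2: → [13,15); WM=11
i=9 t=13 v=5: → [13,15); WM=11
i=10 t=14 v=1: → [13,16); WM=12
i=11 t=14 v=3: → [13,16); WM=12
i=12 t=10 v=5: → [9,12); WM=12
i=13 t=17 v=4: → [17,19); WM=15
i=14 t=18 v=5: → [17,20); WM=16
i=15 t=18 v=7: → [17,20); WM=16
i=16 t=19 v=6: → [17,21); WM=17
i=17 t=21 v=9: → [21,23); WM=19
i=18 t=23 v=3: → [23,25); WM=21
i=19 t=23 v=9: → [23,25); WM=21
i=20 t=24 v=5: → [23,26); WM=22
i=21 t=24 v=9: → [23,26); WM=22
i=22 t=24 v=5: → [23,26); WM=22

none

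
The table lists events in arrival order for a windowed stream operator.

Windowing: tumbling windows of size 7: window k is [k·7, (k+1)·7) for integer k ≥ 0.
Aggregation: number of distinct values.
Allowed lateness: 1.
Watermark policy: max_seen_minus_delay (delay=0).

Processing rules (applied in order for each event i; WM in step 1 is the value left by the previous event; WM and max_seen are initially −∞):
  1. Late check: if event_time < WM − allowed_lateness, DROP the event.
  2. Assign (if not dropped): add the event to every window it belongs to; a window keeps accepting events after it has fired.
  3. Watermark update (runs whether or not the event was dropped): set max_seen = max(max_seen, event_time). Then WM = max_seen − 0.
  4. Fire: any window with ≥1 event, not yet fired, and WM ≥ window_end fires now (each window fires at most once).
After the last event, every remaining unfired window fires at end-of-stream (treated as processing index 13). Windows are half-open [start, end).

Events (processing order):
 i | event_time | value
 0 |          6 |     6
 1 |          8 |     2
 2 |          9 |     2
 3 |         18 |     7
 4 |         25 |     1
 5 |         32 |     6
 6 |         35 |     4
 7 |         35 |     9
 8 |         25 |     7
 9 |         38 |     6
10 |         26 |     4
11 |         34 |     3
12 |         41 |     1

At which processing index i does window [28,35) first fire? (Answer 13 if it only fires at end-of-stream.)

i=0 t=6 v=6: → [0,7); WM=6
i=1 t=8 v=2: → [7,14); WM=8; [0,7) fires=1
i=2 t=9 v=2: → [7,14); WM=9
i=3 t=18 v=7: → [14,21); WM=18; [7,14) fires=1
i=4 t=25 v=1: → [21,28); WM=25; [14,21) fires=1
i=5 t=32 v=6: → [28,35); WM=32; [21,28) fires=1
i=6 t=35 v=4: → [35,42); WM=35; [28,35) fires=1
i=7 t=35 v=9: → [35,42); WM=35
i=8 t=25 v=7: DROP (t<35-1); WM=35
i=9 t=38 v=6: → [35,42); WM=38
i=10 t=26 v=4: DROP (t<38-1); WM=38
i=11 t=34 v=3: DROP (t<38-1); WM=38
i=12 t=41 v=1: → [35,42); WM=41

6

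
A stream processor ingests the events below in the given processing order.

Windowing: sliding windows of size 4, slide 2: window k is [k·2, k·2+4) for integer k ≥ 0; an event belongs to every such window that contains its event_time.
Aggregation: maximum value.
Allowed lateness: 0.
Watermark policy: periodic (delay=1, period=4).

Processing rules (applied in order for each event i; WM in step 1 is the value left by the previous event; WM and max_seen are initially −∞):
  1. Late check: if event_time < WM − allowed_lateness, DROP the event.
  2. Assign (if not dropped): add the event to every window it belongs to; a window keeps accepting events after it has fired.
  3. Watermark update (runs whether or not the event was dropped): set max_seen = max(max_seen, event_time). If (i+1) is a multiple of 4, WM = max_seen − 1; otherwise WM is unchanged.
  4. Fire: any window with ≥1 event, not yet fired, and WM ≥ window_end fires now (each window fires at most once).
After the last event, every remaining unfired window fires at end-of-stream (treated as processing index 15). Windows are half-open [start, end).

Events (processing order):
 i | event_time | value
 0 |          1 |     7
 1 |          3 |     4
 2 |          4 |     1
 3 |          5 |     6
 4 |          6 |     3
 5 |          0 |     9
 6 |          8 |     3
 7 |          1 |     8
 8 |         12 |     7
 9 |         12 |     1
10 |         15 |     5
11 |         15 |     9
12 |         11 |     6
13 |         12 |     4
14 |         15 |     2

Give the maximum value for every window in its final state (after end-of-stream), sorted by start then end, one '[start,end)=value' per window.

[0,4)=7 [2,6)=6 [4,8)=6 [6,10)=3 [8,12)=3 [10,14)=7 [12,16)=9 [14,18)=9

i=0 t=1 v=7: → [0,4); WM=−∞
i=1 t=3 v=4: → [2,6),[0,4); WM=−∞
i=2 t=4 v=1: → [4,8),[2,6); WM=−∞
i=3 t=5 v=6: → [4,8),[2,6); WM=4; [0,4) fires=7
i=4 t=6 v=3: → [6,10),[4,8); WM=4
i=5 t=0 v=9: DROP (t<4-0); WM=4
i=6 t=8 v=3: → [8,12),[6,10); WM=4
i=7 t=1 v=8: DROP (t<4-0); WM=7; [2,6) fires=6
i=8 t=12 v=7: → [12,16),[10,14); WM=7
i=9 t=12 v=1: → [12,16),[10,14); WM=7
i=10 t=15 v=5: → [14,18),[12,16); WM=7
i=11 t=15 v=9: → [14,18),[12,16); WM=14; [4,8) fires=6 [6,10) fires=3 [8,12) fires=3 [10,14) fires=7
i=12 t=11 v=6: DROP (t<14-0); WM=14
i=13 t=12 v=4: DROP (t<14-0); WM=14
i=14 t=15 v=2: → [14,18),[12,16); WM=14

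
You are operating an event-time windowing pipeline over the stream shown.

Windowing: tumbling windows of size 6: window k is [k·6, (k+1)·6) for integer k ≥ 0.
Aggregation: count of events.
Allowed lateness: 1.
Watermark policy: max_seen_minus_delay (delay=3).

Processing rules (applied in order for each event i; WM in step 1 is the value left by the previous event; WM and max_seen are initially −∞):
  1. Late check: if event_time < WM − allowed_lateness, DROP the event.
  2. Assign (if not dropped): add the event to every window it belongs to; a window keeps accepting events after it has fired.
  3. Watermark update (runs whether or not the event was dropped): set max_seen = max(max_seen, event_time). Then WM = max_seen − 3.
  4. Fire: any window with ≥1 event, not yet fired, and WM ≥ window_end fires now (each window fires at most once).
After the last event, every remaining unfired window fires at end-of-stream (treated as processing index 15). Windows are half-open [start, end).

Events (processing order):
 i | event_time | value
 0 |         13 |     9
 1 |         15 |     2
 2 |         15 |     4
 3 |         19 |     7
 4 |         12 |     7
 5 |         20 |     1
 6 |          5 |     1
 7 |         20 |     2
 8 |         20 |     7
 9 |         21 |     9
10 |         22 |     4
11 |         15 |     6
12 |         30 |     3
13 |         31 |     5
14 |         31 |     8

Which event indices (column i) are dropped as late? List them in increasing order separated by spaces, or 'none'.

i=0 t=13 v=9: → [12,18); WM=10
i=1 t=15 v=2: → [12,18); WM=12
i=2 t=15 v=4: → [12,18); WM=12
i=3 t=19 v=7: → [18,24); WM=16
i=4 t=12 v=7: DROP (t<16-1); WM=16
i=5 t=20 v=1: → [18,24); WM=17
i=6 t=5 v=1: DROP (t<17-1); WM=17
i=7 t=20 v=2: → [18,24); WM=17
i=8 t=20 v=7: → [18,24); WM=17
i=9 t=21 v=9: → [18,24); WM=18; [12,18) fires=3
i=10 t=22 v=4: → [18,24); WM=19
i=11 t=15 v=6: DROP (t<19-1); WM=19
i=12 t=30 v=3: → [30,36); WM=27; [18,24) fires=6
i=13 t=31 v=5: → [30,36); WM=28
i=14 t=31 v=8: → [30,36); WM=28

4 6 11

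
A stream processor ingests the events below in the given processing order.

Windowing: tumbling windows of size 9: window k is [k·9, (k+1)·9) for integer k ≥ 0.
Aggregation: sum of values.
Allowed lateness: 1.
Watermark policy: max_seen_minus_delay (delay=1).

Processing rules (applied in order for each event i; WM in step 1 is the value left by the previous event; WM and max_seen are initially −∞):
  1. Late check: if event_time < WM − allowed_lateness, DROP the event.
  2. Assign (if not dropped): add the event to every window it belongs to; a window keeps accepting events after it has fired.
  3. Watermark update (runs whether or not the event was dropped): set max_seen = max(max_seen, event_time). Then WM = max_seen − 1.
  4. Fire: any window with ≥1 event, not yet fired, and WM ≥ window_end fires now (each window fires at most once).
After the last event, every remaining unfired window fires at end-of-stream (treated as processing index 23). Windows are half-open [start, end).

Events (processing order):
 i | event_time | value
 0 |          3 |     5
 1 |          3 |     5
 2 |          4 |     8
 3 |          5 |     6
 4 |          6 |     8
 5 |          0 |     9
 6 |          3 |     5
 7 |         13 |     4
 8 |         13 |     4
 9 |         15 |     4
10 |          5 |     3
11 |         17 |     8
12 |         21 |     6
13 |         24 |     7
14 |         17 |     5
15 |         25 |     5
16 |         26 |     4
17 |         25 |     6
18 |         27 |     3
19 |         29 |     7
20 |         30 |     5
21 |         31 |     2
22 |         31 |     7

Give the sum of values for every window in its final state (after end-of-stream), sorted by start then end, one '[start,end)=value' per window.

i=0 t=3 v=5: → [0,9); WM=2
i=1 t=3 v=5: → [0,9); WM=2
i=2 t=4 v=8: → [0,9); WM=3
i=3 t=5 v=6: → [0,9); WM=4
i=4 t=6 v=8: → [0,9); WM=5
i=5 t=0 v=9: DROP (t<5-1); WM=5
i=6 t=3 v=5: DROP (t<5-1); WM=5
i=7 t=13 v=4: → [9,18); WM=12; [0,9) fires=32
i=8 t=13 v=4: → [9,18); WM=12
i=9 t=15 v=4: → [9,18); WM=14
i=10 t=5 v=3: DROP (t<14-1); WM=14
i=11 t=17 v=8: → [9,18); WM=16
i=12 t=21 v=6: → [18,27); WM=20; [9,18) fires=20
i=13 t=24 v=7: → [18,27); WM=23
i=14 t=17 v=5: DROP (t<23-1); WM=23
i=15 t=25 v=5: → [18,27); WM=24
i=16 t=26 v=4: → [18,27); WM=25
i=17 t=25 v=6: → [18,27); WM=25
i=18 t=27 v=3: → [27,36); WM=26
i=19 t=29 v=7: → [27,36); WM=28; [18,27) fires=28
i=20 t=30 v=5: → [27,36); WM=29
i=21 t=31 v=2: → [27,36); WM=30
i=22 t=31 v=7: → [27,36); WM=30

[0,9)=32 [9,18)=20 [18,27)=28 [27,36)=24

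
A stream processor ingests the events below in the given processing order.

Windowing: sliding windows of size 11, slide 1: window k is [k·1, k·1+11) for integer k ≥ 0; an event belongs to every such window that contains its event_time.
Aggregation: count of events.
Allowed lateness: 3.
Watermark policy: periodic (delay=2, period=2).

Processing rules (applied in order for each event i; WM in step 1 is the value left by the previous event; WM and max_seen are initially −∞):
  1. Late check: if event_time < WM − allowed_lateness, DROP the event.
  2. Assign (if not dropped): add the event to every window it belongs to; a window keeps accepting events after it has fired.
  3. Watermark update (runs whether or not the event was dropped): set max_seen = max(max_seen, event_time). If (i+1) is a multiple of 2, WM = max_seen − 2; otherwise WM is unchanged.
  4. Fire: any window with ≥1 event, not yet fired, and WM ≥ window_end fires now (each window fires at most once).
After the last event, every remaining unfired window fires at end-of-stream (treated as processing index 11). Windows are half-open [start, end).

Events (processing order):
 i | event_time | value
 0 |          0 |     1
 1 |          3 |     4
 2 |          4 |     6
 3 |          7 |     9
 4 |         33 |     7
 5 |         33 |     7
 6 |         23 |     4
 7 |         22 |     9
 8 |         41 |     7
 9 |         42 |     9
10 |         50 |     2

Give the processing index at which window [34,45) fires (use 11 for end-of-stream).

11

i=0 t=0 v=1: → [0,11); WM=−∞
i=1 t=3 v=4: → [3,14),[2,13),[1,12),[0,11); WM=1
i=2 t=4 v=6: → [4,15),[3,14),[2,13),[1,12),[0,11); WM=1
i=3 t=7 v=9: → [7,18),[6,17),[5,16),[4,15),[3,14),[2,13),[1,12),[0,11); WM=5
i=4 t=33 v=7: → [33,44),[32,43),[31,42),[30,41),[29,40),[28,39),[27,38),[26,37),[25,36),[24,35),[23,34); WM=5
i=5 t=33 v=7: → [33,44),[32,43),[31,42),[30,41),[29,40),[28,39),[27,38),[26,37),[25,36),[24,35),[23,34); WM=31; [0,11) fires=4 [1,12) fires=3 [2,13) fires=3 [3,14) fires=3 [4,15) fires=2 [5,16) fires=1 [6,17) fires=1 [7,18) fires=1
i=6 t=23 v=4: DROP (t<31-3); WM=31
i=7 t=22 v=9: DROP (t<31-3); WM=31
i=8 t=41 v=7: → [41,52),[40,51),[39,50),[38,49),[37,48),[36,47),[35,46),[34,45),[33,44),[32,43),[31,42); WM=31
i=9 t=42 v=9: → [42,53),[41,52),[40,51),[39,50),[38,49),[37,48),[36,47),[35,46),[34,45),[33,44),[32,43); WM=40; [23,34) fires=2 [24,35) fires=2 [25,36) fires=2 [26,37) fires=2 [27,38) fires=2 [28,39) fires=2 [29,40) fires=2
i=10 t=50 v=2: → [50,61),[49,60),[48,59),[47,58),[46,57),[45,56),[44,55),[43,54),[42,53),[41,52),[40,51); WM=40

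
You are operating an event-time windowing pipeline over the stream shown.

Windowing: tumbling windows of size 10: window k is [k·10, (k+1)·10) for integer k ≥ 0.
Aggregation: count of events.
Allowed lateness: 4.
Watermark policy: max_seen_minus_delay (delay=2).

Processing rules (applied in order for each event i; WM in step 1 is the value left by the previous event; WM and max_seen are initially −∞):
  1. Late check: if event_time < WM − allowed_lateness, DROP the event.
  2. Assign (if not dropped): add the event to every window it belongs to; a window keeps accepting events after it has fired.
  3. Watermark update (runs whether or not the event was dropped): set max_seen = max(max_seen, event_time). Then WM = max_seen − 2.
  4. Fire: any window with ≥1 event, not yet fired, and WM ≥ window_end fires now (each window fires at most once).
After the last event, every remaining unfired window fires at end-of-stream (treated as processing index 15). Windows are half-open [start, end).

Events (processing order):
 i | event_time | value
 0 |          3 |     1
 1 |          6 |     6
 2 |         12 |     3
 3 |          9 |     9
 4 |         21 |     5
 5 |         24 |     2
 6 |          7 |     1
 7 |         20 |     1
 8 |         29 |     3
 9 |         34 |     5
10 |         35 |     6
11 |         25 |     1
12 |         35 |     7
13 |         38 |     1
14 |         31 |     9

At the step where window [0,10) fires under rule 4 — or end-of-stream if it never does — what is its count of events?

i=0 t=3 v=1: → [0,10); WM=1
i=1 t=6 v=6: → [0,10); WM=4
i=2 t=12 v=3: → [10,20); WM=10; [0,10) fires=2
i=3 t=9 v=9: → [0,10); WM=10
i=4 t=21 v=5: → [20,30); WM=19
i=5 t=24 v=2: → [20,30); WM=22; [10,20) fires=1
i=6 t=7 v=1: DROP (t<22-4); WM=22
i=7 t=20 v=1: → [20,30); WM=22
i=8 t=29 v=3: → [20,30); WM=27
i=9 t=34 v=5: → [30,40); WM=32; [20,30) fires=4
i=10 t=35 v=6: → [30,40); WM=33
i=11 t=25 v=1: DROP (t<33-4); WM=33
i=12 t=35 v=7: → [30,40); WM=33
i=13 t=38 v=1: → [30,40); WM=36
i=14 t=31 v=9: DROP (t<36-4); WM=36

2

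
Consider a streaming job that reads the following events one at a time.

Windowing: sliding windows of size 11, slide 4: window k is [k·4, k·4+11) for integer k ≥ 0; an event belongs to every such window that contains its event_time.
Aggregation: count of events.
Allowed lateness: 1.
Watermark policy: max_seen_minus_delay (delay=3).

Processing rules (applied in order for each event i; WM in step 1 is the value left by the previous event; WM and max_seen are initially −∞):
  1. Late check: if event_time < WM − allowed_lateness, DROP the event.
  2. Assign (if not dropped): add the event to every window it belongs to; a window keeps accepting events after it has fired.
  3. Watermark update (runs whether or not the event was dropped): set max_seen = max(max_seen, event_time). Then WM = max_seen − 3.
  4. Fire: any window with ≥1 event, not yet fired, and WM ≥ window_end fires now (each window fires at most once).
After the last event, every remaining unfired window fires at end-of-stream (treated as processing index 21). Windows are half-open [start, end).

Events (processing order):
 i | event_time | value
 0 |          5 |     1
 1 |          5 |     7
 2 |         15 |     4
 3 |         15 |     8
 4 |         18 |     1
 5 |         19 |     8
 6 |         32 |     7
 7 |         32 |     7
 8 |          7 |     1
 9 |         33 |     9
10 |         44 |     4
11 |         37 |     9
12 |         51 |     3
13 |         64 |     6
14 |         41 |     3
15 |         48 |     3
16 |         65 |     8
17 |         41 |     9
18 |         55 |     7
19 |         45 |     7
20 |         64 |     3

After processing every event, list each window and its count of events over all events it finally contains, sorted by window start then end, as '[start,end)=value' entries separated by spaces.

i=0 t=5 v=1: → [4,15),[0,11); WM=2
i=1 t=5 v=7: → [4,15),[0,11); WM=2
i=2 t=15 v=4: → [12,23),[8,19); WM=12; [0,11) fires=2
i=3 t=15 v=8: → [12,23),[8,19); WM=12
i=4 t=18 v=1: → [16,27),[12,23),[8,19); WM=15; [4,15) fires=2
i=5 t=19 v=8: → [16,27),[12,23); WM=16
i=6 t=32 v=7: → [32,43),[28,39),[24,35); WM=29; [8,19) fires=3 [12,23) fires=4 [16,27) fires=2
i=7 t=32 v=7: → [32,43),[28,39),[24,35); WM=29
i=8 t=7 v=1: DROP (t<29-1); WM=29
i=9 t=33 v=9: → [32,43),[28,39),[24,35); WM=30
i=10 t=44 v=4: → [44,55),[40,51),[36,47); WM=41; [24,35) fires=3 [28,39) fires=3
i=11 t=37 v=9: DROP (t<41-1); WM=41
i=12 t=51 v=3: → [48,59),[44,55); WM=48; [32,43) fires=3 [36,47) fires=1
i=13 t=64 v=6: → [64,75),[60,71),[56,67); WM=61; [40,51) fires=1 [44,55) fires=2 [48,59) fires=1
i=14 t=41 v=3: DROP (t<61-1); WM=61
i=15 t=48 v=3: DROP (t<61-1); WM=61
i=16 t=65 v=8: → [64,75),[60,71),[56,67); WM=62
i=17 t=41 v=9: DROP (t<62-1); WM=62
i=18 t=55 v=7: DROP (t<62-1); WM=62
i=19 t=45 v=7: DROP (t<62-1); WM=62
i=20 t=64 v=3: → [64,75),[60,71),[56,67); WM=62

[0,11)=2 [4,15)=2 [8,19)=3 [12,23)=4 [16,27)=2 [24,35)=3 [28,39)=3 [32,43)=3 [36,47)=1 [40,51)=1 [44,55)=2 [48,59)=1 [56,67)=3 [60,71)=3 [64,75)=3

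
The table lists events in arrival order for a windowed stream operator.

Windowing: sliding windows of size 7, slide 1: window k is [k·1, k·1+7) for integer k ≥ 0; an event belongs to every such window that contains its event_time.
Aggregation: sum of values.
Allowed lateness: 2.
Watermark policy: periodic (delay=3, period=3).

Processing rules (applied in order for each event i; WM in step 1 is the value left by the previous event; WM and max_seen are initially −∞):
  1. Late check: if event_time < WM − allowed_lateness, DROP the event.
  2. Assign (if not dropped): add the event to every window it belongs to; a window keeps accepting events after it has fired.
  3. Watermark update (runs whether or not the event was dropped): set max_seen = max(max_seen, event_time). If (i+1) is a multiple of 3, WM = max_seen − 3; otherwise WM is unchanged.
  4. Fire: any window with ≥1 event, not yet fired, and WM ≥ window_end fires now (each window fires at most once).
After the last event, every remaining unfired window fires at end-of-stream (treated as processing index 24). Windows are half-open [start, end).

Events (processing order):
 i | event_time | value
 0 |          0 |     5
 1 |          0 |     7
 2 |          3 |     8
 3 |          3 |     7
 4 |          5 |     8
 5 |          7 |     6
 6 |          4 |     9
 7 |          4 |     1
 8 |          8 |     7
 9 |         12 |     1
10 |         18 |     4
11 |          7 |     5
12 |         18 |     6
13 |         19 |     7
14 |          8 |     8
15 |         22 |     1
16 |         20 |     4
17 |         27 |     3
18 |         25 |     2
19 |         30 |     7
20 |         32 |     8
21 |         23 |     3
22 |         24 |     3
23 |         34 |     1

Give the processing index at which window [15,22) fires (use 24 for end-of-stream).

17

i=0 t=0 v=5: → [0,7); WM=−∞
i=1 t=0 v=7: → [0,7); WM=−∞
i=2 t=3 v=8: → [3,10),[2,9),[1,8),[0,7); WM=0
i=3 t=3 v=7: → [3,10),[2,9),[1,8),[0,7); WM=0
i=4 t=5 v=8: → [5,12),[4,11),[3,10),[2,9),[1,8),[0,7); WM=0
i=5 t=7 v=6: → [7,14),[6,13),[5,12),[4,11),[3,10),[2,9),[1,8); WM=4
i=6 t=4 v=9: → [4,11),[3,10),[2,9),[1,8),[0,7); WM=4
i=7 t=4 v=1: → [4,11),[3,10),[2,9),[1,8),[0,7); WM=4
i=8 t=8 v=7: → [8,15),[7,14),[6,13),[5,12),[4,11),[3,10),[2,9); WM=5
i=9 t=12 v=1: → [12,19),[11,18),[10,17),[9,16),[8,15),[7,14),[6,13); WM=5
i=10 t=18 v=4: → [18,25),[17,24),[16,23),[15,22),[14,21),[13,20),[12,19); WM=5
i=11 t=7 v=5: → [7,14),[6,13),[5,12),[4,11),[3,10),[2,9),[1,8); WM=15; [0,7) fires=45 [1,8) fires=44 [2,9) fires=51 [3,10) fires=51 [4,11) fires=36 [5,12) fires=26 [6,13) fires=19 [7,14) fires=19 [8,15) fires=8
i=12 t=18 v=6: → [18,25),[17,24),[16,23),[15,22),[14,21),[13,20),[12,19); WM=15
i=13 t=19 v=7: → [19,26),[18,25),[17,24),[16,23),[15,22),[14,21),[13,20); WM=15
i=14 t=8 v=8: DROP (t<15-2); WM=16; [9,16) fires=1
i=15 t=22 v=1: → [22,29),[21,28),[20,27),[19,26),[18,25),[17,24),[16,23); WM=16
i=16 t=20 v=4: → [20,27),[19,26),[18,25),[17,24),[16,23),[15,22),[14,21); WM=16
i=17 t=27 v=3: → [27,34),[26,33),[25,32),[24,31),[23,30),[22,29),[21,28); WM=24; [10,17) fires=1 [11,18) fires=1 [12,19) fires=11 [13,20) fires=17 [14,21) fires=21 [15,22) fires=21 [16,23) fires=22 [17,24) fires=22
i=18 t=25 v=2: → [25,32),[24,31),[23,30),[22,29),[21,28),[20,27),[19,26); WM=24
i=19 t=30 v=7: → [30,37),[29,36),[28,35),[27,34),[26,33),[25,32),[24,31); WM=24
i=20 t=32 v=8: → [32,39),[31,38),[30,37),[29,36),[28,35),[27,34),[26,33); WM=29; [18,25) fires=22 [19,26) fires=14 [20,27) fires=7 [21,28) fires=6 [22,29) fires=6
i=21 t=23 v=3: DROP (t<29-2); WM=29
i=22 t=24 v=3: DROP (t<29-2); WM=29
i=23 t=34 v=1: → [34,41),[33,40),[32,39),[31,38),[30,37),[29,36),[28,35); WM=31; [23,30) fires=5 [24,31) fires=12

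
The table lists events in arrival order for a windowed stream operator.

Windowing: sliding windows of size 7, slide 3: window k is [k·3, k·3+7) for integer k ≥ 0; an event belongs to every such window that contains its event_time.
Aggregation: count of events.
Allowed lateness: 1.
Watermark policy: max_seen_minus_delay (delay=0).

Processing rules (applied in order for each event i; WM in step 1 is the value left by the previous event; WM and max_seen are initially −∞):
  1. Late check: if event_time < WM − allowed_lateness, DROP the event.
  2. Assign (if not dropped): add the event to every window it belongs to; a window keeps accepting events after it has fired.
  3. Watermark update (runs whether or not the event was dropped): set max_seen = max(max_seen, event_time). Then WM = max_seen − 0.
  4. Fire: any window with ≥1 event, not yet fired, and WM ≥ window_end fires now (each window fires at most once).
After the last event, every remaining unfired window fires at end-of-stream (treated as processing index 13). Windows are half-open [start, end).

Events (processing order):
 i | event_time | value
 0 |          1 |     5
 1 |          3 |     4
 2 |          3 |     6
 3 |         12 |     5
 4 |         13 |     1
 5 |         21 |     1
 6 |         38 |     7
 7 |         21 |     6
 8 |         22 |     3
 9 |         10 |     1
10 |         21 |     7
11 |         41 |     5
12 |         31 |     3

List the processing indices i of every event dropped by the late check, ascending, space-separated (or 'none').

i=0 t=1 v=5: → [0,7); WM=1
i=1 t=3 v=4: → [3,10),[0,7); WM=3
i=2 t=3 v=6: → [3,10),[0,7); WM=3
i=3 t=12 v=5: → [12,19),[9,16),[6,13); WM=12; [0,7) fires=3 [3,10) fires=2
i=4 t=13 v=1: → [12,19),[9,16); WM=13; [6,13) fires=1
i=5 t=21 v=1: → [21,28),[18,25),[15,22); WM=21; [9,16) fires=2 [12,19) fires=2
i=6 t=38 v=7: → [36,43),[33,40); WM=38; [15,22) fires=1 [18,25) fires=1 [21,28) fires=1
i=7 t=21 v=6: DROP (t<38-1); WM=38
i=8 t=22 v=3: DROP (t<38-1); WM=38
i=9 t=10 v=1: DROP (t<38-1); WM=38
i=10 t=21 v=7: DROP (t<38-1); WM=38
i=11 t=41 v=5: → [39,46),[36,43); WM=41; [33,40) fires=1
i=12 t=31 v=3: DROP (t<41-1); WM=41

7 8 9 10 12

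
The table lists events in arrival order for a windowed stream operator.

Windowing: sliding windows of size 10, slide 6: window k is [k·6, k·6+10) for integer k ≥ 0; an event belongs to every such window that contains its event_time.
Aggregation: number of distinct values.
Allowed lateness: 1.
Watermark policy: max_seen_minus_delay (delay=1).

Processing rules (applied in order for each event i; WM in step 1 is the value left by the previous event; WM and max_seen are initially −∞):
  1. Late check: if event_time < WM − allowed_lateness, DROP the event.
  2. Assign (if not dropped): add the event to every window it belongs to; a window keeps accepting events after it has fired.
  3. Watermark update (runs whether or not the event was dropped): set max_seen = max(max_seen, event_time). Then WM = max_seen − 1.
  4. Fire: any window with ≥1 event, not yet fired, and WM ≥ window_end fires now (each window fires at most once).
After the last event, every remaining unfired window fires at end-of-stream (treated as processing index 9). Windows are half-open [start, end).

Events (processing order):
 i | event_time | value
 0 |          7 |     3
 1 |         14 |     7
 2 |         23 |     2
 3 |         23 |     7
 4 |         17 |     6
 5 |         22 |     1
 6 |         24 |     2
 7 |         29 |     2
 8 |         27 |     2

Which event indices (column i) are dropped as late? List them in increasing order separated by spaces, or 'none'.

i=0 t=7 v=3: → [6,16),[0,10); WM=6
i=1 t=14 v=7: → [12,22),[6,16); WM=13; [0,10) fires=1
i=2 t=23 v=2: → [18,28); WM=22; [6,16) fires=2 [12,22) fires=1
i=3 t=23 v=7: → [18,28); WM=22
i=4 t=17 v=6: DROP (t<22-1); WM=22
i=5 t=22 v=1: → [18,28); WM=22
i=6 t=24 v=2: → [24,34),[18,28); WM=23
i=7 t=29 v=2: → [24,34); WM=28; [18,28) fires=3
i=8 t=27 v=2: → [24,34),[18,28); WM=28

4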